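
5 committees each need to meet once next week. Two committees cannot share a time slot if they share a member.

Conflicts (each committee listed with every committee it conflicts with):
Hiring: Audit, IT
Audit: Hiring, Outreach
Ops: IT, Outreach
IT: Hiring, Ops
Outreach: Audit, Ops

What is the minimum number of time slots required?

The cycle Outreach-Audit-Hiring-IT-Ops-Outreach has odd length 5, so it cannot be 2-colored; at least 3 time slots are needed.
3 time slots suffice: time slot 1 → {Hiring, Ops}; time slot 2 → {Audit, IT}; time slot 3 → {Outreach}. Every pair that conflicts lands in different time slots.

3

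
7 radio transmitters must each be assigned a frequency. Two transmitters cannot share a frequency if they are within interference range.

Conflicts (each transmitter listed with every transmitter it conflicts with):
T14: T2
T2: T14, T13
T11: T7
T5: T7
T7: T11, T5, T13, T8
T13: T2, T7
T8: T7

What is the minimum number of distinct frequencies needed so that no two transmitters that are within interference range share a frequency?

T14 and T2 conflict, so at least 2 frequencies are needed.
A valid assignment using 2 frequencies: T14=2, T2=1, T11=2, T5=2, T7=1, T13=2, T8=2. Each listed conflict is separated.

2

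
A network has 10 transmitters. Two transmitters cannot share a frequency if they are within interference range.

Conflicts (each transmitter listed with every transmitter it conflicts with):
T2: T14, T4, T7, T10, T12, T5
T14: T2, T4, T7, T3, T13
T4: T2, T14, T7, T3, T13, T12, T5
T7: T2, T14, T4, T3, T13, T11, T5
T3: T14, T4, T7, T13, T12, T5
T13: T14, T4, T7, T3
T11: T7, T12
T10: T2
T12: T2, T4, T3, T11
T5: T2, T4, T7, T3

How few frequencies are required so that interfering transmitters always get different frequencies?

5

T14, T4, T7, T3, T13 all conflict with each other, so at least 5 frequencies are needed.
5 frequencies suffice: frequency 1 → {T4, T11, T10}; frequency 2 → {T7, T12}; frequency 3 → {T2, T3}; frequency 4 → {T14, T5}; frequency 5 → {T13}. No two conflicting transmitters share a frequency.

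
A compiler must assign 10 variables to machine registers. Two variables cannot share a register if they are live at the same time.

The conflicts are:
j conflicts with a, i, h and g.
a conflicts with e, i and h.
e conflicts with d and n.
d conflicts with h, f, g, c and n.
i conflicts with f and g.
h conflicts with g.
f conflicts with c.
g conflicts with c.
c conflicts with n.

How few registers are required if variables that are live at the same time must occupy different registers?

d, h, g all conflict with each other, so at least 3 registers are needed.
3 registers suffice: register 1 → {j, d}; register 2 → {a, f, g, n}; register 3 → {e, i, h, c}. Every pair that conflicts lands in different registers.

3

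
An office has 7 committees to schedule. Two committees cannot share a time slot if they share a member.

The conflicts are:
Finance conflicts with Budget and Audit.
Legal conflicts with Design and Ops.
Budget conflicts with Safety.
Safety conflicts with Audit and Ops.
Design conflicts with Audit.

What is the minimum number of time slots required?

3

The cycle Ops-Safety-Audit-Design-Legal-Ops has odd length 5, so it cannot be 2-colored; at least 3 time slots are needed.
3 time slots suffice: time slot 1 → {Budget, Audit, Ops}; time slot 2 → {Finance, Legal, Safety}; time slot 3 → {Design}. Each listed conflict is separated.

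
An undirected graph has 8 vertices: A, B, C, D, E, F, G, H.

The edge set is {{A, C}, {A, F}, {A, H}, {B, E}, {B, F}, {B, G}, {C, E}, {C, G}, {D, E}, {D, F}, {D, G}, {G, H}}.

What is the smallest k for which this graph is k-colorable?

The cycle A-C-G-B-F-A has odd length 5, so it cannot be 2-colored; at least 3 colors are needed.
One proper 3-coloring: A=1, B=2, C=2, D=2, E=1, F=3, G=1, H=2. Every edge joins two different colors.

3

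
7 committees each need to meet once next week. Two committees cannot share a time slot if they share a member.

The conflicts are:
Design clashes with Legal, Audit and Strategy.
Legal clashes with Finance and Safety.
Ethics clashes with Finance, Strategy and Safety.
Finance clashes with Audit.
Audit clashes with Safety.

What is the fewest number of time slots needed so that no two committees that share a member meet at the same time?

The cycle Finance-Audit-Design-Strategy-Ethics-Finance has odd length 5, so it cannot be 2-colored; at least 3 time slots are needed.
A valid assignment using 3 time slots: Design=1, Legal=2, Ethics=2, Finance=1, Audit=2, Strategy=3, Safety=1. Every pair that conflicts lands in different time slots.

3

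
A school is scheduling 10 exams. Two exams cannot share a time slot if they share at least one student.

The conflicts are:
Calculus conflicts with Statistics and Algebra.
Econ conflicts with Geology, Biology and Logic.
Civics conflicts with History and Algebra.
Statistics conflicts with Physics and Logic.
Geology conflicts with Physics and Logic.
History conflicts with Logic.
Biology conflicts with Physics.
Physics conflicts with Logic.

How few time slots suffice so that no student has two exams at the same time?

Econ, Geology, Logic all conflict with each other, so at least 3 time slots are needed.
A valid assignment using 3 time slots: Calculus=1, Econ=2, Civics=1, Statistics=3, Geology=3, History=2, Biology=1, Algebra=2, Physics=2, Logic=1. No two conflicting exams share a time slot.

3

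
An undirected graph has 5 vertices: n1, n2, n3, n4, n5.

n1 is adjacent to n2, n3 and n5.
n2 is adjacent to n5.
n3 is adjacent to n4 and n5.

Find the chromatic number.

n1, n2, n5 form a triangle, so at least 3 colors are needed.
One proper 3-coloring: n1=red, n2=green, n3=green, n4=red, n5=blue. No two adjacent vertices share a color.

3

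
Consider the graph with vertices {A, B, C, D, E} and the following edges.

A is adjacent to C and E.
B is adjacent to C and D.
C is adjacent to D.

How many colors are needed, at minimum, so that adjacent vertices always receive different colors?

B, C, D are mutually adjacent, so at least 3 colors are needed.
3 colors suffice: color 1 → {C, E}; color 2 → {A, D}; color 3 → {B}. Every edge joins two different colors.

3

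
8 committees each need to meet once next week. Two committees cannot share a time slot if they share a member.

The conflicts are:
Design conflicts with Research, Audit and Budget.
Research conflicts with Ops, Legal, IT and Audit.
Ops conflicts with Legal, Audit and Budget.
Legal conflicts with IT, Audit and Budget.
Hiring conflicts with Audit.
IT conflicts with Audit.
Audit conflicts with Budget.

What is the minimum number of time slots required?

4

Ops, Legal, Audit, Budget all conflict with each other, so at least 4 time slots are needed.
Using 4 time slots: Design=3, Research=2, Ops=4, Legal=3, Hiring=2, IT=4, Audit=1, Budget=2. No two conflicting committees share a time slot.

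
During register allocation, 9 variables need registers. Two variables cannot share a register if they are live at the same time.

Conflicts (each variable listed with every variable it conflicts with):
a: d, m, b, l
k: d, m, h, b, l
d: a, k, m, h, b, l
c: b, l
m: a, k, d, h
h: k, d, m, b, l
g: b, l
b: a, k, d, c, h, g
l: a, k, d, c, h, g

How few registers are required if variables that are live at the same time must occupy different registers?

4

k, d, m, h are mutually in conflict, so at least 4 registers are needed.
4 registers suffice: register 1 → {m, b, l}; register 2 → {d, c, g}; register 3 → {a, h}; register 4 → {k}. No two conflicting variables share a register.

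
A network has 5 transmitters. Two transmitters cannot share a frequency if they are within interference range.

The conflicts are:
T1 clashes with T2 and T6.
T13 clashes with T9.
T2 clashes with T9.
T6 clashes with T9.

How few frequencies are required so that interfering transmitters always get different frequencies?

T2 and T9 conflict, so at least 2 frequencies are needed.
2 frequencies suffice: T1=1, T13=2, T2=2, T6=2, T9=1. Every pair that conflicts lands in different frequencies.

2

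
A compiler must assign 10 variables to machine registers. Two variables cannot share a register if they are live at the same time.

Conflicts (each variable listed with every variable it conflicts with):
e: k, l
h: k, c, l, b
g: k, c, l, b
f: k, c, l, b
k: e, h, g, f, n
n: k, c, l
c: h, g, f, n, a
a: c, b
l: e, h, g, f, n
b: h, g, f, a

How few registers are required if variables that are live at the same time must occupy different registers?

g and b conflict, so at least 2 registers are needed.
Using 2 registers: e=2, h=2, g=2, f=2, k=1, n=2, c=1, a=2, l=1, b=1. No two conflicting variables share a register.

2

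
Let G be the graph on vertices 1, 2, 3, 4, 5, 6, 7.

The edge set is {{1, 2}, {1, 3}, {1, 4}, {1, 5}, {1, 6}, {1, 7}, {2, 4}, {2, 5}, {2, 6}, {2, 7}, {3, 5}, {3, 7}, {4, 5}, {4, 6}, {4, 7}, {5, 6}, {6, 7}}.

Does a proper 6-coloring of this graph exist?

Yes

The chromatic number is 5. 1, 2, 4, 6, 7 are mutually adjacent (a clique of size 5), so at least 5 colors are needed.
A valid assignment using 5 colors: 1=a, 2=e, 3=c, 4=d, 5=b, 6=c, 7=b.
Since 6 ≥ 5, a proper 6-coloring certainly exists.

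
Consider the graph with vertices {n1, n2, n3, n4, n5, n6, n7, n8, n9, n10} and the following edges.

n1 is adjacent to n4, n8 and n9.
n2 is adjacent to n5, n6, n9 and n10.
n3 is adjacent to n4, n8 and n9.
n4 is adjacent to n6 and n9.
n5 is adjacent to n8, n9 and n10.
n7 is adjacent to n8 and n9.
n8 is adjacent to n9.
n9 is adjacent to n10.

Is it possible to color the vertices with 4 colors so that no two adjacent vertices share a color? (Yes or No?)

Yes

The chromatic number is 4. n2, n5, n9, n10 form a clique, so at least 4 colors are needed.
One proper 4-coloring: n1=G, n2=B, n3=G, n4=B, n5=G, n6=R, n7=G, n8=B, n9=R, n10=Y.
That is already a proper 4-coloring.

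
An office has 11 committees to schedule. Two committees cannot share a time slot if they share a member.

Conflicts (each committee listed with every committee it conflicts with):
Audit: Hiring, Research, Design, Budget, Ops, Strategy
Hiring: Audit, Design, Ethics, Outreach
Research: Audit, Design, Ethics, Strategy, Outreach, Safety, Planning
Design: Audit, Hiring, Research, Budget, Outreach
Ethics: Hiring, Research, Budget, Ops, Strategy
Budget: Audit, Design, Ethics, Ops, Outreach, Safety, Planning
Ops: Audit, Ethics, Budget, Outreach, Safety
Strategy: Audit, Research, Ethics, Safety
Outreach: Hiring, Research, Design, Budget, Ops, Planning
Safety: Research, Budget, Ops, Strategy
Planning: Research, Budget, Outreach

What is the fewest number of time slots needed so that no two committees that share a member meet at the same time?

Ethics, Budget, Ops are mutually in conflict, so at least 3 time slots are needed.
3 time slots suffice: time slot 1 → {Hiring, Research, Budget}; time slot 2 → {Audit, Ethics, Outreach, Safety}; time slot 3 → {Design, Ops, Strategy, Planning}. No two conflicting committees share a time slot.

3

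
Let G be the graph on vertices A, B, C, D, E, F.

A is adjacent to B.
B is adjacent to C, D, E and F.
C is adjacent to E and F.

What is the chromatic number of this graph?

3

B, C, E are pairwise adjacent, so at least 3 colors are needed.
A valid assignment using 3 colors: A=2, B=1, C=2, D=2, E=3, F=3. Each edge has distinct colors on its endpoints.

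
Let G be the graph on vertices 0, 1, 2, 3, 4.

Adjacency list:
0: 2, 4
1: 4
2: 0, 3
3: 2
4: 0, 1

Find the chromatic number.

0 and 2 are adjacent, so at least 2 colors are needed.
2 colors suffice: color red → {0, 1, 3}; color blue → {2, 4}. No two adjacent vertices share a color.

2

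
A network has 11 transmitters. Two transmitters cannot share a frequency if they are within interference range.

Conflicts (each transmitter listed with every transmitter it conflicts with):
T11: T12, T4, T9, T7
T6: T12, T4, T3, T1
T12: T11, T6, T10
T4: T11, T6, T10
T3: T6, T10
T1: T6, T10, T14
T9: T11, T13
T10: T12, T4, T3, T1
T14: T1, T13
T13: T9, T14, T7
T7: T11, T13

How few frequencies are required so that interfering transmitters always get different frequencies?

The cycle T11-T12-T6-T1-T14-T13-T9-T11 has odd length 7, so it cannot be 2-colored; at least 3 frequencies are needed.
A valid assignment using 3 frequencies: T11=1, T6=1, T12=2, T4=2, T3=2, T1=2, T9=2, T10=1, T14=3, T13=1, T7=2. No two conflicting transmitters share a frequency.

3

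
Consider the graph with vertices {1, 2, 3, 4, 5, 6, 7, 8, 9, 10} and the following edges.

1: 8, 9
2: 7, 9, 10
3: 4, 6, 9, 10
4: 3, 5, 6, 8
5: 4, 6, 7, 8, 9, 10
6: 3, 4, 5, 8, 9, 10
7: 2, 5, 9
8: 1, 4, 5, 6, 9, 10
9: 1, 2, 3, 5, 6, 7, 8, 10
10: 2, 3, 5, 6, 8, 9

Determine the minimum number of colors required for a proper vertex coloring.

5

5, 6, 8, 9, 10 are pairwise adjacent (a clique of size 5), so at least 5 colors are needed.
5 colors suffice: color a → {4, 9}; color b → {1, 2, 3, 5}; color c → {7, 8}; color d → {6}; color e → {10}. No two adjacent vertices share a color.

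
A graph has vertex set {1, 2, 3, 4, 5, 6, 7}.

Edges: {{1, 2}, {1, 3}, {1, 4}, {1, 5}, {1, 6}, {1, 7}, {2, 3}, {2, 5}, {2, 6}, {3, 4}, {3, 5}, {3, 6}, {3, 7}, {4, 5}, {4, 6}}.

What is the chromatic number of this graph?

4

1, 3, 4, 6 are mutually adjacent (a clique of size 4), so at least 4 colors are needed.
4 colors suffice: color a → {1}; color b → {3}; color c → {2, 4, 7}; color d → {5, 6}. No two adjacent vertices share a color.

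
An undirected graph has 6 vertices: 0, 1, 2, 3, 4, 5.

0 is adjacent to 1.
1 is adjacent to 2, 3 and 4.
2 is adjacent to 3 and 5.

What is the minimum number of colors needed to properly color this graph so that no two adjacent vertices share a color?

3

1, 2, 3 are pairwise adjacent, so at least 3 colors are needed.
A valid assignment using 3 colors: 0=blue, 1=red, 2=blue, 3=green, 4=blue, 5=red. No two adjacent vertices share a color.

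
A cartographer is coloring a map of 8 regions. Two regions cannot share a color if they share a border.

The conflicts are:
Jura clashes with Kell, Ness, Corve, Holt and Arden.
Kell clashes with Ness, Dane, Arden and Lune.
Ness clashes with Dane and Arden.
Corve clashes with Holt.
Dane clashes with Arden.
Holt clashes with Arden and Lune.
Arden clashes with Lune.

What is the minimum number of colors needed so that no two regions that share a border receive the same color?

Kell, Ness, Dane, Arden all conflict with each other, so at least 4 colors are needed.
One proper 4-coloring: Jura=3, Kell=2, Ness=4, Corve=1, Dane=3, Holt=2, Arden=1, Lune=3. Each listed conflict is separated.

4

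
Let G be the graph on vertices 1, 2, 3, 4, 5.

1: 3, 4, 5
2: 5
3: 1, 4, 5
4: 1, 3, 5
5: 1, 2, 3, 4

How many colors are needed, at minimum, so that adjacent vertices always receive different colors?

4

1, 3, 4, 5 are pairwise adjacent (a clique of size 4), so at least 4 colors are needed.
One proper 4-coloring: 1=c, 2=b, 3=d, 4=b, 5=a. No two adjacent vertices share a color.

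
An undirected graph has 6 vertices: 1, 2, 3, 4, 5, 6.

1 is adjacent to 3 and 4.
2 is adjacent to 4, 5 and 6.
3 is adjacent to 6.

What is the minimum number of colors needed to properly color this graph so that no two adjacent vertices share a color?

3

The cycle 1-4-2-6-3-1 has odd length 5, so it cannot be 2-colored; at least 3 colors are needed.
One proper 3-coloring: 1=red, 2=red, 3=green, 4=blue, 5=blue, 6=blue. No two adjacent vertices share a color.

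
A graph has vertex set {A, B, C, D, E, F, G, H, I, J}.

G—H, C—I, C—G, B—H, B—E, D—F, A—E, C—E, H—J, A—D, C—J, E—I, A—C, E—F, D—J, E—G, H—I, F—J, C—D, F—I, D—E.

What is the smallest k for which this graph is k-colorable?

4

A, C, D, E are pairwise adjacent (a clique of size 4), so at least 4 colors are needed.
4 colors suffice: color 1 → {E, H}; color 2 → {B, C, F}; color 3 → {D, G, I}; color 4 → {A, J}. Each edge has distinct colors on its endpoints.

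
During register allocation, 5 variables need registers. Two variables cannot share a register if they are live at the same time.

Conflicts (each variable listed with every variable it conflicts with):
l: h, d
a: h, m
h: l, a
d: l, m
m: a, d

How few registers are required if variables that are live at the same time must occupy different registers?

3

The cycle h-a-m-d-l-h has odd length 5, so it cannot be 2-colored; at least 3 registers are needed.
3 registers suffice: l=1, a=2, h=3, d=2, m=1. No two conflicting variables share a register.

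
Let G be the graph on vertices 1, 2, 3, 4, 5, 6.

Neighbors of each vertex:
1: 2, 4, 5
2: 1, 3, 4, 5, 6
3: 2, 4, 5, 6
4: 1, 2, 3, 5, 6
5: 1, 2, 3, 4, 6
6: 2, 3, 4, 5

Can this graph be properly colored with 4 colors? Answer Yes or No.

No

2, 3, 4, 5, 6 are mutually adjacent (a clique of size 5), so at least 5 colors are needed.
So 4 colors are not enough.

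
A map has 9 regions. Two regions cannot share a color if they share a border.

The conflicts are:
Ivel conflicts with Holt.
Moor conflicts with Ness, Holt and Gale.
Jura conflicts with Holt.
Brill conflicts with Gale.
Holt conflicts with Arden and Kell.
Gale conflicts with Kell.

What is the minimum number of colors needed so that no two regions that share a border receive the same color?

Ivel and Holt conflict, so at least 2 colors are needed.
One proper 2-coloring: Ivel=2, Moor=2, Jura=2, Brill=2, Ness=1, Holt=1, Arden=2, Gale=1, Kell=2. No two conflicting regions share a color.

2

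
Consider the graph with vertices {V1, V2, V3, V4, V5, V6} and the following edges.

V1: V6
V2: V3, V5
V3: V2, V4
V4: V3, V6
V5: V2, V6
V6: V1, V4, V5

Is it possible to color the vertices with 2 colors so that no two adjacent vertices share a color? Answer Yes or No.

The cycle V2-V5-V6-V4-V3-V2 has odd length 5, so it cannot be 2-colored; at least 3 colors are needed.
So 2 colors are not enough.

No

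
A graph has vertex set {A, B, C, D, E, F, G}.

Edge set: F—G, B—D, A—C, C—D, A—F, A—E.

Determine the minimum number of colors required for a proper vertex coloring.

F and G are adjacent, so at least 2 colors are needed.
2 colors suffice: color 1 → {A, D, G}; color 2 → {B, C, E, F}. Each edge has distinct colors on its endpoints.

2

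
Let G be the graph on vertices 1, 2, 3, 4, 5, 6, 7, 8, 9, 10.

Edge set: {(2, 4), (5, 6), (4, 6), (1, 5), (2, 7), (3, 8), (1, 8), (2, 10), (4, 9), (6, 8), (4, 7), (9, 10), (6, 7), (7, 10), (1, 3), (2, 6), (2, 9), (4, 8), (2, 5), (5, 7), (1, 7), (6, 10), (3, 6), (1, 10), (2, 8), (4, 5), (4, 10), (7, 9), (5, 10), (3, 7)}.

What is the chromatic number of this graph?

2, 4, 5, 6, 7, 10 are pairwise adjacent (a clique of size 6), so at least 6 colors are needed.
6 colors suffice: 1=blue, 2=green, 3=green, 4=blue, 5=orange, 6=yellow, 7=red, 8=red, 9=yellow, 10=purple. Each edge has distinct colors on its endpoints.

6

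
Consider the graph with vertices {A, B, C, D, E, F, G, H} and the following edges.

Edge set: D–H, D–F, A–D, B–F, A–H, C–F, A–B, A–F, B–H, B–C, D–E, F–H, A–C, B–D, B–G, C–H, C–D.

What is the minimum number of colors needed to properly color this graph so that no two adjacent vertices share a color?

A, B, C, D, F, H form a clique, so at least 6 colors are needed.
6 colors suffice: color 1 → {B, E}; color 2 → {D, G}; color 3 → {F}; color 4 → {H}; color 5 → {A}; color 6 → {C}. No two adjacent vertices share a color.

6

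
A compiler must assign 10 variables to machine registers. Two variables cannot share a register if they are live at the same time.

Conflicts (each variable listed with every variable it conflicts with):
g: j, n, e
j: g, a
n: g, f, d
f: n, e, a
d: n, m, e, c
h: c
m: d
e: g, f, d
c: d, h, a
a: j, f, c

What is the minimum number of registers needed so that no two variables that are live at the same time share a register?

The cycle f-a-c-d-e-f has odd length 5, so it cannot be 2-colored; at least 3 registers are needed.
3 registers suffice: register 1 → {g, f, d, h}; register 2 → {n, m, e, a}; register 3 → {j, c}. No two conflicting variables share a register.

3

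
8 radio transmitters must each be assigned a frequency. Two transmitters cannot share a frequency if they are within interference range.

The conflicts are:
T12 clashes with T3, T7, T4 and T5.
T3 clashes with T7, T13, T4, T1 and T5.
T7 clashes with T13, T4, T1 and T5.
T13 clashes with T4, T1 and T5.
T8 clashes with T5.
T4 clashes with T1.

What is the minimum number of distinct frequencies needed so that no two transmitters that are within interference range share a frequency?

5

T3, T7, T13, T4, T1 pairwise conflict, so at least 5 frequencies are needed.
5 frequencies suffice: frequency 1 → {T7, T8}; frequency 2 → {T3}; frequency 3 → {T12, T13}; frequency 4 → {T4, T5}; frequency 5 → {T1}. Every pair that conflicts lands in different frequencies.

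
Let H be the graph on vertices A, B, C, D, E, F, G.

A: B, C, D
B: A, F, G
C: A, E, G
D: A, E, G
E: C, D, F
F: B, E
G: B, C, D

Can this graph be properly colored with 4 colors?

The chromatic number is 3. The cycle G-B-F-E-D-G has odd length 5, so it cannot be 2-colored; at least 3 colors are needed.
3 colors suffice: color red → {B, C, D}; color blue → {A, E, G}; color green → {F}.
Since 4 ≥ 3, a proper 4-coloring certainly exists.

Yes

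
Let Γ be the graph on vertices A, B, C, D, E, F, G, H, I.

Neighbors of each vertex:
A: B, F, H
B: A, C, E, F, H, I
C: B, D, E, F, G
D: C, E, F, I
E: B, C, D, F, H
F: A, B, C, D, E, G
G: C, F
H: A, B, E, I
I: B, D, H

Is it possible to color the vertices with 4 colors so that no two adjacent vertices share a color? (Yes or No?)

Yes

The chromatic number is 4. B, C, E, F are pairwise adjacent (a clique of size 4), so at least 4 colors are needed.
4 colors suffice: color 1 → {B, D, G}; color 2 → {F, H}; color 3 → {A, C, I}; color 4 → {E}.
That is already a proper 4-coloring.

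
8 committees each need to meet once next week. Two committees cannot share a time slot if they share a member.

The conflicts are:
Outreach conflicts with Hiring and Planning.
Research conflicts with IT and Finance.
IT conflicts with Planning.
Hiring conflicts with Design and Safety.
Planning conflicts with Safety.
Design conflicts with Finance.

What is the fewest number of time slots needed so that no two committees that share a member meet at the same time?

3

The cycle Design-Finance-Research-IT-Planning-Outreach-Hiring-Design has odd length 7, so it cannot be 2-colored; at least 3 time slots are needed.
3 time slots suffice: time slot 1 → {Hiring, Planning, Finance}; time slot 2 → {Outreach, IT, Design, Safety}; time slot 3 → {Research}. Each listed conflict is separated.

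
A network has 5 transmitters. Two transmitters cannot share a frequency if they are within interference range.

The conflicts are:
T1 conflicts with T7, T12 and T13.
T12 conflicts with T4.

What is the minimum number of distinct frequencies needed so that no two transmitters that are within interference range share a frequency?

T1 and T7 conflict, so at least 2 frequencies are needed.
Using 2 frequencies: T1=1, T7=2, T12=2, T4=1, T13=2. Every pair that conflicts lands in different frequencies.

2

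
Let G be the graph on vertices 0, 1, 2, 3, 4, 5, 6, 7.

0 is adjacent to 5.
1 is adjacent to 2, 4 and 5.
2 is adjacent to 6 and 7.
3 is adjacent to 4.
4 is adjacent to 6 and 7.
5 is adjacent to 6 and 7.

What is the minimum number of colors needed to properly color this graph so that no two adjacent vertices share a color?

4 and 7 are adjacent, so at least 2 colors are needed.
2 colors suffice: color a → {2, 4, 5}; color b → {0, 1, 3, 6, 7}. No two adjacent vertices share a color.

2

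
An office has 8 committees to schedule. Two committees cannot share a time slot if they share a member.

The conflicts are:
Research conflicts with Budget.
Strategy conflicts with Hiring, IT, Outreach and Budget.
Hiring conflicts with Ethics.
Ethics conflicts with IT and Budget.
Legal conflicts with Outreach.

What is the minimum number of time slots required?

2

Ethics and IT conflict, so at least 2 time slots are needed.
A valid assignment using 2 time slots: Research=1, Strategy=1, Hiring=2, Ethics=1, IT=2, Legal=1, Outreach=2, Budget=2. Every pair that conflicts lands in different time slots.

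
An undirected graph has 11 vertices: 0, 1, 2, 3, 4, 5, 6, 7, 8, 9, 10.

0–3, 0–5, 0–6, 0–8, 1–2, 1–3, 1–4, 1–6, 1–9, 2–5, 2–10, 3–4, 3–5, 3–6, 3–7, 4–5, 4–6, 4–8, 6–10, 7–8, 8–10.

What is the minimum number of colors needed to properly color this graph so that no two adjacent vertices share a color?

1, 3, 4, 6 are mutually adjacent (a clique of size 4), so at least 4 colors are needed.
One proper 4-coloring: 0=c, 1=b, 2=a, 3=a, 4=c, 5=b, 6=d, 7=b, 8=a, 9=a, 10=b. Each edge has distinct colors on its endpoints.

4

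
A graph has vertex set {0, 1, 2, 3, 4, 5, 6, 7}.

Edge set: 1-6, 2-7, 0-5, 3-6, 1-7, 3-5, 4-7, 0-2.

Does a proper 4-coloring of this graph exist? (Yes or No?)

Yes

The chromatic number is 3. The cycle 0-5-3-6-1-7-2-0 has odd length 7, so it cannot be 2-colored; at least 3 colors are needed.
3 colors suffice: color red → {5, 6, 7}; color blue → {1, 2, 3, 4}; color green → {0}.
Since 4 ≥ 3, a proper 4-coloring certainly exists.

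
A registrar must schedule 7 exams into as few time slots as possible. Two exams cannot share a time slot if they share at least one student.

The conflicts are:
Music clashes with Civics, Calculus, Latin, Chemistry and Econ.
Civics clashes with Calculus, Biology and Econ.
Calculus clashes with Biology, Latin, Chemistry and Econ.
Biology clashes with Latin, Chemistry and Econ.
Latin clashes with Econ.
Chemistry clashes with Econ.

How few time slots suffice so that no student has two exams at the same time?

Calculus, Biology, Chemistry, Econ all conflict with each other, so at least 4 time slots are needed.
4 time slots suffice: time slot 1 → {Econ}; time slot 2 → {Calculus}; time slot 3 → {Music, Biology}; time slot 4 → {Civics, Latin, Chemistry}. No two conflicting exams share a time slot.

4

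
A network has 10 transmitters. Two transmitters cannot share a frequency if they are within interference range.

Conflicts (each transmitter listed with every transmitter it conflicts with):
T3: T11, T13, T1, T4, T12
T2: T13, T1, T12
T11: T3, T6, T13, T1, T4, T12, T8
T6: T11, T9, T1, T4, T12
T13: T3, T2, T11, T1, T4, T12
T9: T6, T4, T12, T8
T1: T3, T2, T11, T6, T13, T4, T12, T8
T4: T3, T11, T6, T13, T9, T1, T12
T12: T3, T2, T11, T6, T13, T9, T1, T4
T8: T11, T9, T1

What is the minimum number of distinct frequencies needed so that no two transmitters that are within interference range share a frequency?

6

T3, T11, T13, T1, T4, T12 all conflict with each other, so at least 6 frequencies are needed.
6 frequencies suffice: T3=6, T2=3, T11=4, T6=5, T13=5, T9=2, T1=2, T4=3, T12=1, T8=1. Every pair that conflicts lands in different frequencies.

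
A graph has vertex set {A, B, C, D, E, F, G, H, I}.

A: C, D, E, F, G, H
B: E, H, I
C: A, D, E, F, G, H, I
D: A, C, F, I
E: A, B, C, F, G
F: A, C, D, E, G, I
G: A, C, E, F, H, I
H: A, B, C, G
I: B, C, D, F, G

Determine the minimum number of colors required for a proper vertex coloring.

5

A, C, E, F, G form a clique, so at least 5 colors are needed.
5 colors suffice: color 1 → {B, C}; color 2 → {A, I}; color 3 → {D, G}; color 4 → {F, H}; color 5 → {E}. Each edge has distinct colors on its endpoints.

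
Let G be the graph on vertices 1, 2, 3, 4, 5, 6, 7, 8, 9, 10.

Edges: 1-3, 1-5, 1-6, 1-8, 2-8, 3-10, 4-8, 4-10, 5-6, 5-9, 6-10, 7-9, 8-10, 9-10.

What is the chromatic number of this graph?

1, 5, 6 form a triangle, so at least 3 colors are needed.
3 colors suffice: 1=red, 2=red, 3=blue, 4=green, 5=green, 6=blue, 7=red, 8=blue, 9=blue, 10=red. Each edge has distinct colors on its endpoints.

3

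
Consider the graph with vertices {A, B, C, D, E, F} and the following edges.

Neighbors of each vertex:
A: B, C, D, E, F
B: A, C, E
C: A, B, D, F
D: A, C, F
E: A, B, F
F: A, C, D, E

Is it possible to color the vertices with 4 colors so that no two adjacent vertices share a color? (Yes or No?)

Yes

The chromatic number is 4. A, C, D, F are mutually adjacent (a clique of size 4), so at least 4 colors are needed.
4 colors suffice: color 1 → {A}; color 2 → {B, F}; color 3 → {C, E}; color 4 → {D}.
That is already a proper 4-coloring.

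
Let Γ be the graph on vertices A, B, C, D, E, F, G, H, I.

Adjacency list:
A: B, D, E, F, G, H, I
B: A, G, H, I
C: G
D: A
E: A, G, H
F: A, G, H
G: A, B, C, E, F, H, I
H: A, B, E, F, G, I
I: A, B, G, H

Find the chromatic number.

5

A, B, G, H, I are mutually adjacent (a clique of size 5), so at least 5 colors are needed.
5 colors suffice: color 1 → {D, G}; color 2 → {A, C}; color 3 → {H}; color 4 → {E, F, I}; color 5 → {B}. Every edge joins two different colors.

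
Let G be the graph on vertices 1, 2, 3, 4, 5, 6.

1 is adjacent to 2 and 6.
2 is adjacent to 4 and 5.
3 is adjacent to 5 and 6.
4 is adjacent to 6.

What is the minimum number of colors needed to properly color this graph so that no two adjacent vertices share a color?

The cycle 4-2-5-3-6-4 has odd length 5, so it cannot be 2-colored; at least 3 colors are needed.
3 colors suffice: color a → {2, 6}; color b → {1, 4, 5}; color c → {3}. Every edge joins two different colors.

3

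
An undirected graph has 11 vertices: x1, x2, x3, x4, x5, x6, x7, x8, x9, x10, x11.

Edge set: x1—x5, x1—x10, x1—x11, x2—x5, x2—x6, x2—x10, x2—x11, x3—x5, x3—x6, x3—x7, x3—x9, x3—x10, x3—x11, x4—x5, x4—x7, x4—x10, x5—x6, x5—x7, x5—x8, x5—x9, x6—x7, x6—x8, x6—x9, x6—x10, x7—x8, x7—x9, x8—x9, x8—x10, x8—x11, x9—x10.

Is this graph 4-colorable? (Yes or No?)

x3, x5, x6, x7, x9 are mutually adjacent (a clique of size 5), so at least 5 colors are needed.
So 4 colors are not enough.

No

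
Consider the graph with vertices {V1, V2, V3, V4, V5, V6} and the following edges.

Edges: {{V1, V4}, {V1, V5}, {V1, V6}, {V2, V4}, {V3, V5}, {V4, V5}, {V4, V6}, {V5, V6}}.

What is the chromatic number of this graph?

4

V1, V4, V5, V6 are mutually adjacent (a clique of size 4), so at least 4 colors are needed.
A valid assignment using 4 colors: V1=4, V2=1, V3=2, V4=2, V5=1, V6=3. Every edge joins two different colors.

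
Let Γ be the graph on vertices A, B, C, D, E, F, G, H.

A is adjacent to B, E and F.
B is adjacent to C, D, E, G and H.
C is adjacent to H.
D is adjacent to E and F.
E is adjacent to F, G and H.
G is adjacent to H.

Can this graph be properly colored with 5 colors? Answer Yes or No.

The chromatic number is 4. B, E, G, H are pairwise adjacent (a clique of size 4), so at least 4 colors are needed.
4 colors suffice: color 1 → {B, F}; color 2 → {C, E}; color 3 → {A, D, H}; color 4 → {G}.
Since 5 ≥ 4, a proper 5-coloring certainly exists.

Yes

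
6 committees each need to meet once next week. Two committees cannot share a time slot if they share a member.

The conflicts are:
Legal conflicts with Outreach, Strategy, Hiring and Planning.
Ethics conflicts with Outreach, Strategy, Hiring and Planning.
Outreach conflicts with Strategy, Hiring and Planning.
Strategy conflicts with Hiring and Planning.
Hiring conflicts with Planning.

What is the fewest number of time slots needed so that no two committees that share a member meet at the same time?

Legal, Outreach, Strategy, Hiring, Planning are mutually in conflict, so at least 5 time slots are needed.
5 time slots suffice: time slot 1 → {Strategy}; time slot 2 → {Outreach}; time slot 3 → {Hiring}; time slot 4 → {Planning}; time slot 5 → {Legal, Ethics}. Every pair that conflicts lands in different time slots.

5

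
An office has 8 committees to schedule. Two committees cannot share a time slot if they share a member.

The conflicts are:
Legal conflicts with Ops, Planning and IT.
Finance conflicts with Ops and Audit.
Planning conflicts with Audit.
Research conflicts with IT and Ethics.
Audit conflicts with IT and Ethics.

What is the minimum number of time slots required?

The cycle Finance-Audit-IT-Legal-Ops-Finance has odd length 5, so it cannot be 2-colored; at least 3 time slots are needed.
3 time slots suffice: time slot 1 → {Legal, Research, Audit}; time slot 2 → {Finance, Planning, IT, Ethics}; time slot 3 → {Ops}. Each listed conflict is separated.

3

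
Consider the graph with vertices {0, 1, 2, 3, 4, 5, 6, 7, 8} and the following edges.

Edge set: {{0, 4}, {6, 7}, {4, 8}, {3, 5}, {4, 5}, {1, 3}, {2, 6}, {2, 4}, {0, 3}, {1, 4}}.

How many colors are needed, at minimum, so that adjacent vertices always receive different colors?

0 and 3 are adjacent, so at least 2 colors are needed.
One proper 2-coloring: 0=blue, 1=blue, 2=blue, 3=red, 4=red, 5=blue, 6=red, 7=blue, 8=blue. Each edge has distinct colors on its endpoints.

2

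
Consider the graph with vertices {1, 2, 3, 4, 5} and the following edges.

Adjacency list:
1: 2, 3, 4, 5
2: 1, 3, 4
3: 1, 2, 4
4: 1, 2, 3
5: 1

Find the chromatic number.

4

1, 2, 3, 4 form a clique, so at least 4 colors are needed.
4 colors suffice: 1=a, 2=b, 3=d, 4=c, 5=b. Each edge has distinct colors on its endpoints.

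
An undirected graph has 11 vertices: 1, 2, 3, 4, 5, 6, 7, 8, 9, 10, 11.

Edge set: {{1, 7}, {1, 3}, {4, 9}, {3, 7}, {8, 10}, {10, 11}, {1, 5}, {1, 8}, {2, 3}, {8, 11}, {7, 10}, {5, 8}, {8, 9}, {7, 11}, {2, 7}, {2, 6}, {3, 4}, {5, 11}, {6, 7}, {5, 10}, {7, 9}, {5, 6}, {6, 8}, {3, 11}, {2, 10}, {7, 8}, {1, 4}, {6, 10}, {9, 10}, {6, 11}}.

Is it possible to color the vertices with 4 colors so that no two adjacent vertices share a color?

No

5, 6, 8, 10, 11 are pairwise adjacent (a clique of size 5), so at least 5 colors are needed.
So 4 colors are not enough.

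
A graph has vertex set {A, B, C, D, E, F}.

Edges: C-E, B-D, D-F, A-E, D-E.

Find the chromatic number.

A and E are adjacent, so at least 2 colors are needed.
One proper 2-coloring: A=2, B=1, C=2, D=2, E=1, F=1. No two adjacent vertices share a color.

2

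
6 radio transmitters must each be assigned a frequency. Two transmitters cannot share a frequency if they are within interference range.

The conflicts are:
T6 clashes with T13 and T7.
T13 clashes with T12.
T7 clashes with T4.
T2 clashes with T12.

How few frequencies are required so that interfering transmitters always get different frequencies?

2

T2 and T12 conflict, so at least 2 frequencies are needed.
2 frequencies suffice: frequency 1 → {T6, T4, T12}; frequency 2 → {T13, T7, T2}. Each listed conflict is separated.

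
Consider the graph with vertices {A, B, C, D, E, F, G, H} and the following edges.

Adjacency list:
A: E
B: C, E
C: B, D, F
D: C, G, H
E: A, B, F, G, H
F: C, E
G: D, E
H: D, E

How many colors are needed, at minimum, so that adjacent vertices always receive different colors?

The cycle E-F-C-D-G-E has odd length 5, so it cannot be 2-colored; at least 3 colors are needed.
3 colors suffice: color 1 → {C, E}; color 2 → {A, B, D, F}; color 3 → {G, H}. No two adjacent vertices share a color.

3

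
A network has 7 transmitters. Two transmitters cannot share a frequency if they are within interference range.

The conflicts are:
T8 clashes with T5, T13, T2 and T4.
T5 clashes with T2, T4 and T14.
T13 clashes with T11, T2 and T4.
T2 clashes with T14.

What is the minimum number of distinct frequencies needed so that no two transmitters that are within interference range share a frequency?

3

T5, T2, T14 pairwise conflict, so at least 3 frequencies are needed.
A valid assignment using 3 frequencies: T8=3, T5=1, T13=1, T11=2, T2=2, T4=2, T14=3. Each listed conflict is separated.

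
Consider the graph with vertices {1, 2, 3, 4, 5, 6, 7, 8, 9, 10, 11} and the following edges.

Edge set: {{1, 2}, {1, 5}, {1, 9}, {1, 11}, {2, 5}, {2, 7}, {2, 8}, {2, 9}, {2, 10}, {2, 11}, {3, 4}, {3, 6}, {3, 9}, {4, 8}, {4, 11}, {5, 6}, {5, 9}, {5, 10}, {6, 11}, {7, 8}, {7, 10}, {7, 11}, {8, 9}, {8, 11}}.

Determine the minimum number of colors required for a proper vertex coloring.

1, 2, 5, 9 form a clique, so at least 4 colors are needed.
4 colors suffice: color a → {2, 4, 6}; color b → {3, 5, 11}; color c → {7, 9}; color d → {1, 8, 10}. Each edge has distinct colors on its endpoints.

4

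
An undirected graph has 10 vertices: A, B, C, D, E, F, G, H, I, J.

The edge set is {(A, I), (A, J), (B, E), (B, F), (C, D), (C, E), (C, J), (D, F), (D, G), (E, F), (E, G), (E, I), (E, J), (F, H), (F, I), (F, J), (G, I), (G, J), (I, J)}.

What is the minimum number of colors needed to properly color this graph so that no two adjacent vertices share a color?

4

E, G, I, J are pairwise adjacent (a clique of size 4), so at least 4 colors are needed.
A valid assignment using 4 colors: A=1, B=2, C=3, D=1, E=1, F=3, G=3, H=1, I=4, J=2. Each edge has distinct colors on its endpoints.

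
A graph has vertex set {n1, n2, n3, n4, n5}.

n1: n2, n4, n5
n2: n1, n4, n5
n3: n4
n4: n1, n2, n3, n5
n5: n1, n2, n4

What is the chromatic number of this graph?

4

n1, n2, n4, n5 are mutually adjacent (a clique of size 4), so at least 4 colors are needed.
4 colors suffice: color R → {n4}; color B → {n1, n3}; color G → {n5}; color Y → {n2}. Each edge has distinct colors on its endpoints.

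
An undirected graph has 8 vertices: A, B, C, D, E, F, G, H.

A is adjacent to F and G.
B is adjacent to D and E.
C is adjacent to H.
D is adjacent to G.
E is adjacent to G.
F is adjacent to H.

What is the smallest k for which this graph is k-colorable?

2

C and H are adjacent, so at least 2 colors are needed.
2 colors suffice: color red → {B, C, F, G}; color blue → {A, D, E, H}. No two adjacent vertices share a color.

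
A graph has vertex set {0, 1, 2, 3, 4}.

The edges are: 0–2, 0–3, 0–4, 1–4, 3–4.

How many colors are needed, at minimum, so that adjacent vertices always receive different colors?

0, 3, 4 form a triangle, so at least 3 colors are needed.
3 colors suffice: color red → {2, 4}; color blue → {0, 1}; color green → {3}. No two adjacent vertices share a color.

3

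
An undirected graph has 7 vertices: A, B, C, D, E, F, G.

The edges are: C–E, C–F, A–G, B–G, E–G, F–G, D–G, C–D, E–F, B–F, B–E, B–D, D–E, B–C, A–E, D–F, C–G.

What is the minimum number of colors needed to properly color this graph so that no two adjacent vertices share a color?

B, C, D, E, F, G form a clique, so at least 6 colors are needed.
A valid assignment using 6 colors: A=3, B=5, C=4, D=6, E=2, F=3, G=1. Each edge has distinct colors on its endpoints.

6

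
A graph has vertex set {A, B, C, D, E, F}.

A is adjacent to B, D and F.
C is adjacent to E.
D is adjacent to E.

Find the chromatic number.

A and B are adjacent, so at least 2 colors are needed.
One proper 2-coloring: A=1, B=2, C=2, D=2, E=1, F=2. No two adjacent vertices share a color.

2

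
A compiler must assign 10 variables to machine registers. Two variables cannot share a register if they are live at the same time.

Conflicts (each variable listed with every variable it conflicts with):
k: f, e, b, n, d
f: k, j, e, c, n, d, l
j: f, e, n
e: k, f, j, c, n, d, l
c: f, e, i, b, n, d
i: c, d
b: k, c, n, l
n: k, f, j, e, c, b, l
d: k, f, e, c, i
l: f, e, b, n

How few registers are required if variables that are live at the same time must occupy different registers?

4

f, e, c, n pairwise conflict, so at least 4 registers are needed.
A valid assignment using 4 registers: k=4, f=3, j=4, e=2, c=4, i=2, b=2, n=1, d=1, l=4. Each listed conflict is separated.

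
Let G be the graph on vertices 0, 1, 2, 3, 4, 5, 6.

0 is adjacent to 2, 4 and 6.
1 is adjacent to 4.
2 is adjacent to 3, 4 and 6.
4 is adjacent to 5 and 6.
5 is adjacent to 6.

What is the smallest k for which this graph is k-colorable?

0, 2, 4, 6 are mutually adjacent (a clique of size 4), so at least 4 colors are needed.
4 colors suffice: color red → {3, 4}; color blue → {1, 2, 5}; color green → {6}; color yellow → {0}. Each edge has distinct colors on its endpoints.

4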